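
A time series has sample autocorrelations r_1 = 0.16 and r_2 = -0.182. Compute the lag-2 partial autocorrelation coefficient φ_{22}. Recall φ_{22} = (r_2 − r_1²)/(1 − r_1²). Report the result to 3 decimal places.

φ_{22} = (r_2 − r_1²) / (1 − r_1²)
r_1² = (0.16)² = 0.0256
Numerator = -0.182 − 0.0256 = -0.2076; denominator = 1 − 0.0256 = 0.9744
φ_{22} = -0.2076 / 0.9744 = -0.213

-0.213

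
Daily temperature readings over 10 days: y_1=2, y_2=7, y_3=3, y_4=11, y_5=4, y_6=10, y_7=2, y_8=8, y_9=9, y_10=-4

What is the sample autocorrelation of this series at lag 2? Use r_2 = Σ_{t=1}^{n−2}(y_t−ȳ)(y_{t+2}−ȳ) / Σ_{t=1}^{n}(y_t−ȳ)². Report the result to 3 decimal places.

Mean ȳ = (2 + 7 + 3 + 11 + 4 + 10 + 2 + 8 + 9 − 4)/10 = 5.2000
Numerator Σ_{t=1}^{8}(y_t−ȳ)(y_{t+2}−ȳ) = 27.3200
Denominator Σ(y_t−ȳ)² = 193.6000
r_2 = 27.3200 / 193.6000 = 0.141

0.141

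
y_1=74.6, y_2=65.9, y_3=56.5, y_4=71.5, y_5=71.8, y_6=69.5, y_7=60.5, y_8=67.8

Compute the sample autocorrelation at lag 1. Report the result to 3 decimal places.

Mean ȳ = (74.6 + 65.9 + 56.5 + 71.5 + 71.8 + 69.5 + 60.5 + 67.8)/8 = 67.2625
Deviations from mean: 7.3375, -1.3625, -10.7625, 4.2375, 4.5375, 2.2375, -6.7625, 0.5375
Σ(y_t−ȳ)(y_{t+1}−ȳ) = (-9.9973) + (14.6639) + (-45.6061) + (19.2277) + (10.1527) + (-15.1311) + (-3.6348) = -30.3252
Denominator Σ(y_t−ȳ)² = 261.0988
r_1 = -30.3252 / 261.0988 = -0.116

-0.116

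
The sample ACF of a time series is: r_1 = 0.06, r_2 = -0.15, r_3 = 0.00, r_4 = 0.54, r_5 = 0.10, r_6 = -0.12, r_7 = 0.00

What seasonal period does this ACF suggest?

The largest autocorrelation is r_4 = 0.54; the remaining lags stay at or below 0.10.
The dominant spike at lag 4 indicates a seasonal period of 4.

4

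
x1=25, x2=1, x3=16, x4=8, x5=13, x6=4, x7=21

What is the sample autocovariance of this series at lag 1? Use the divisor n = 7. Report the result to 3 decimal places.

Mean x̄ = (25 + 1 + 16 + 8 + 13 + 4 + 21)/7 = 12.5714
Deviations: 12.4286, -11.5714, 3.4286, -4.5714, 0.4286, -8.5714, 8.4286
Σ_{t=1}^{6}(x_t−x̄)(x_{t+1}−x̄) = -277.0408
γ_1 = -277.0408 / 7 = -39.577

-39.577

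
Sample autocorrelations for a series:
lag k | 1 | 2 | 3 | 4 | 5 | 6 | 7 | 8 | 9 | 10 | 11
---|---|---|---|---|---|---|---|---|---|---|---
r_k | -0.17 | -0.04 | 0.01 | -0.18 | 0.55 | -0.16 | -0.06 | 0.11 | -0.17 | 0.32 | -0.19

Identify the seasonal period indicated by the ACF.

The largest autocorrelation is r_5 = 0.55, with a weaker echo at lag 10 (0.32); the remaining lags stay at or below 0.11.
The dominant spike at lag 5 indicates a seasonal period of 5.

5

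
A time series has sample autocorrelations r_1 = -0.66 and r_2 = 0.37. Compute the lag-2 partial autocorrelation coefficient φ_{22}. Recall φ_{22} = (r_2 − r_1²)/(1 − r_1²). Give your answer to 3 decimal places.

-0.116

φ_{22} = (r_2 − r_1²) / (1 − r_1²)
r_1² = (-0.66)² = 0.4356
Numerator = 0.37 − 0.4356 = -0.0656; denominator = 1 − 0.4356 = 0.5644
φ_{22} = -0.0656 / 0.5644 = -0.116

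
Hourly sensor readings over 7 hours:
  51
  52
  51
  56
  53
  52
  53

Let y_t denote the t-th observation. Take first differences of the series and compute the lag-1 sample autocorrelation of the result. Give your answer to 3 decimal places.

First differences Δy: 1, -1, 5, -3, -1, 1
Mean of differences = 0.3333
Numerator Σ(Δy_t−Δȳ)(Δy_{t+1}−Δȳ) = -19.1111
Denominator Σ(Δy_t−Δȳ)² = 37.3333
r_1(Δy) = -19.1111 / 37.3333 = -0.512

-0.512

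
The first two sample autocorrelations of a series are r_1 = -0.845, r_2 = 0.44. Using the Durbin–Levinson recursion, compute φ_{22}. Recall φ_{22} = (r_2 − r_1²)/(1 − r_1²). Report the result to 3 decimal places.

φ_{22} = (r_2 − r_1²) / (1 − r_1²)
r_1² = (-0.845)² = 0.714025
Numerator = 0.44 − 0.7140 = -0.2740; denominator = 1 − 0.7140 = 0.2860
φ_{22} = -0.2740 / 0.2860 = -0.958

-0.958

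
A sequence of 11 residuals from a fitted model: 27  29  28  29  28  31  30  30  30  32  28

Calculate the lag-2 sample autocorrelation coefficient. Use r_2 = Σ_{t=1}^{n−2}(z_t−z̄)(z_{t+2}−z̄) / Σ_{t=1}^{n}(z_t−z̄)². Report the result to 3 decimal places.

0.272

Mean z̄ = (27 + 29 + 28 + 29 + 28 + 31 + 30 + 30 + 30 + 32 + 28)/11 = 29.2727
Numerator Σ_{t=1}^{9}(z_t−z̄)(z_{t+2}−z̄) = 6.0331
Denominator Σ(z_t−z̄)² = 22.1818
r_2 = 6.0331 / 22.1818 = 0.272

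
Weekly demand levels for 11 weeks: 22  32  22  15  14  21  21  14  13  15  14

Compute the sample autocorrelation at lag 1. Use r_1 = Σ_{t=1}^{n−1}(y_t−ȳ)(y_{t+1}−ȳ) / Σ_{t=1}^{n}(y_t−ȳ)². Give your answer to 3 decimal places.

0.423

Mean ȳ = (22 + 32 + 22 + 15 + 14 + 21 + 21 + 14 + 13 + 15 + 14)/11 = 18.4545
Numerator Σ_{t=1}^{10}(y_t−ȳ)(y_{t+1}−ȳ) = 141.5207
Denominator Σ(y_t−ȳ)² = 334.7273
r_1 = 141.5207 / 334.7273 = 0.423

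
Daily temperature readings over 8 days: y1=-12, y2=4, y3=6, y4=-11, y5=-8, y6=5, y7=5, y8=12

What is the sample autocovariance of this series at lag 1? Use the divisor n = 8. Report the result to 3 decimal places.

Mean ȳ = (-12 + 4 + 6 − 11 − 8 + 5 + 5 + 12)/8 = 0.1250
Σ_{t=1}^{7}(y_t−ȳ)(y_{t+1}−ȳ) = 42.8594
γ_1 = 42.8594 / 8 = 5.357

5.357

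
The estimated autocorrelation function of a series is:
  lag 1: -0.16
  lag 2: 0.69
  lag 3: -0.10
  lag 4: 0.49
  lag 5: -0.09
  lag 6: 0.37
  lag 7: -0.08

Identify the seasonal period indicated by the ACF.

The largest autocorrelation is r_2 = 0.69, with weaker echoes at lags 4 (0.49) and 6 (0.37); the remaining lags stay at or below -0.08.
The dominant spike at lag 2 indicates a seasonal period of 2.

2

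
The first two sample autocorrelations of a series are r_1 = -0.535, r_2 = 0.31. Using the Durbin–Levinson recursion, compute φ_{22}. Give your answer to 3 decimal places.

0.033

φ_{22} = (r_2 − r_1²) / (1 − r_1²)
r_1² = (-0.535)² = 0.286225
Numerator = 0.31 − 0.2862 = 0.0238; denominator = 1 − 0.2862 = 0.7138
φ_{22} = 0.0238 / 0.7138 = 0.033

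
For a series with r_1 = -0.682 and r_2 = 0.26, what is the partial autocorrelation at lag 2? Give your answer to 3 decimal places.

-0.383

φ_{22} = (r_2 − r_1²) / (1 − r_1²)
r_1² = (-0.682)² = 0.465124
Numerator = 0.26 − 0.4651 = -0.2051; denominator = 1 − 0.4651 = 0.5349
φ_{22} = -0.2051 / 0.5349 = -0.383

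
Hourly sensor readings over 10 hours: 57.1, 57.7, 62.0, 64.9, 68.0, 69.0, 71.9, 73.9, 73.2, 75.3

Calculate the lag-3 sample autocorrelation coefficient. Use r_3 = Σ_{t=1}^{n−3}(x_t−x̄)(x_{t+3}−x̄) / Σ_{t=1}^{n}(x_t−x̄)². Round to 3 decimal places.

0.124

Mean x̄ = (57.1 + 57.7 + 62.0 + 64.9 + 68.0 + 69.0 + 71.9 + 73.9 + 73.2 + 75.3)/10 = 67.3000
Numerator Σ_{t=1}^{7}(x_t−x̄)(x_{t+3}−x̄) = 49.1600
Denominator Σ(x_t−x̄)² = 396.9600
r_3 = 49.1600 / 396.9600 = 0.124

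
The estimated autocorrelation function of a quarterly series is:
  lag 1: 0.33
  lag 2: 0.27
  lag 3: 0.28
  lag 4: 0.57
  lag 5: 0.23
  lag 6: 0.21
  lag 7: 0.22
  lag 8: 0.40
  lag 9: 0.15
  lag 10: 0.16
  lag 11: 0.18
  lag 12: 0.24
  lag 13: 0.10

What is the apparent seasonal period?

4

The largest autocorrelation is r_4 = 0.57, with a weaker echo at lag 8 (0.40); the remaining lags stay at or below 0.33. The elevated value at lag 1 (0.33), dropping to 0.27 at lag 2, reflects decaying short-term dependence rather than seasonality.
The dominant spike at lag 4 indicates a seasonal period of 4.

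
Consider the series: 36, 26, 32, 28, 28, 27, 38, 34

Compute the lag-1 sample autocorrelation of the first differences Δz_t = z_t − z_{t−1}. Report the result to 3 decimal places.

-0.469

First differences Δz: -10, 6, -4, 0, -1, 11, -4
Mean of differences = -0.2857
Numerator Σ(Δz_t−Δz̄)(Δz_{t+1}−Δz̄) = -135.6531
Denominator Σ(Δz_t−Δz̄)² = 289.4286
r_1(Δz) = -135.6531 / 289.4286 = -0.469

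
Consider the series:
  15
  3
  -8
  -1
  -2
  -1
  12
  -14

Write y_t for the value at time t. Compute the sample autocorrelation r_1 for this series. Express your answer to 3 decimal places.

-0.232

Mean ȳ = (15 + 3 − 8 − 1 − 2 − 1 + 12 − 14)/8 = 0.5000
Numerator Σ_{t=1}^{7}(y_t−ȳ)(y_{t+1}−ȳ) = -148.7500
Denominator Σ(y_t−ȳ)² = 642.0000
r_1 = -148.7500 / 642.0000 = -0.232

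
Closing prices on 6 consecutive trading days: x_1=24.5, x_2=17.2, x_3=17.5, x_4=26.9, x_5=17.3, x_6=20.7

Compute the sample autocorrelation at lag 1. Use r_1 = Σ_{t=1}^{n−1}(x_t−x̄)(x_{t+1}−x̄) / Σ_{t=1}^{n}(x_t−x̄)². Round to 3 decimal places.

Mean x̄ = (24.5 + 17.2 + 17.5 + 26.9 + 17.3 + 20.7)/6 = 20.6833
Deviations from mean: 3.8167, -3.4833, -3.1833, 6.2167, -3.3833, 0.0167
Σ(x_t−x̄)(x_{t+1}−x̄) = (-13.2947) + (11.0886) + (-19.7897) + (-21.0331) + (-0.0564) = -43.0853
Denominator Σ(x_t−x̄)² = 86.9283
r_1 = -43.0853 / 86.9283 = -0.496

-0.496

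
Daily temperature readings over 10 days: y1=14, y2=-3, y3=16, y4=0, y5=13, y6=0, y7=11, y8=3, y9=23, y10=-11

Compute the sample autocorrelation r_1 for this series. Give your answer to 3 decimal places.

-0.719

Mean ȳ = (14 − 3 + 16 + 0 + 13 + 0 + 11 + 3 + 23 − 11)/10 = 6.6000
Numerator Σ_{t=1}^{9}(y_t−ȳ)(y_{t+1}−ȳ) = -700.3600
Denominator Σ(y_t−ȳ)² = 974.4000
r_1 = -700.3600 / 974.4000 = -0.719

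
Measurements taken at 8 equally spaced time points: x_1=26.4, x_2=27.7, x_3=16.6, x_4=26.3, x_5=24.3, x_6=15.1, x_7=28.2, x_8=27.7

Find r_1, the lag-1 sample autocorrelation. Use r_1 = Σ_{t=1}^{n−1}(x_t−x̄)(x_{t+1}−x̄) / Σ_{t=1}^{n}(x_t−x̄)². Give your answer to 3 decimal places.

-0.311

Mean x̄ = (26.4 + 27.7 + 16.6 + 26.3 + 24.3 + 15.1 + 28.2 + 27.7)/8 = 24.0375
Deviations from mean: 2.3625, 3.6625, -7.4375, 2.2625, 0.2625, -8.9375, 4.1625, 3.6625
Σ(x_t−x̄)(x_{t+1}−x̄) = (8.6527) + (-27.2398) + (-16.8273) + (0.5939) + (-2.3461) + (-37.2023) + (15.2452) = -59.1239
Denominator Σ(x_t−x̄)² = 190.1188
r_1 = -59.1239 / 190.1188 = -0.311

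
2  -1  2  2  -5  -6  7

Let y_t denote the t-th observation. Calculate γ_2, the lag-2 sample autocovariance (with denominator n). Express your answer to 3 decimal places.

Mean ȳ = (2 − 1 + 2 + 2 − 5 − 6 + 7)/7 = 0.1429
Deviations: 1.8571, -1.1429, 1.8571, 1.8571, -5.1429, -6.1429, 6.8571
Σ_{t=1}^{5}(y_t−ȳ)(y_{t+2}−ȳ) = -54.8980
γ_2 = -54.8980 / 7 = -7.843

-7.843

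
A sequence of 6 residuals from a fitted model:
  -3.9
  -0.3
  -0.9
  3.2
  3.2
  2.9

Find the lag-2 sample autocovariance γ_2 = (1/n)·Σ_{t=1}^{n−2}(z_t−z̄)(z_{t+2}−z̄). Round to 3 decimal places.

1.060

Mean z̄ = (-3.9 − 0.3 − 0.9 + 3.2 + 3.2 + 2.9)/6 = 0.7000
Σ_{t=1}^{4}(z_t−z̄)(z_{t+2}−z̄) = 6.3600
γ_2 = 6.3600 / 6 = 1.060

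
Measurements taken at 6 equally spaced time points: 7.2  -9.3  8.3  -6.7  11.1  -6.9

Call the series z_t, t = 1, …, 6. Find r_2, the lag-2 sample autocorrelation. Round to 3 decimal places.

0.615

Mean z̄ = (7.2 − 9.3 + 8.3 − 6.7 + 11.1 − 6.9)/6 = 0.6167
Deviations from mean: 6.5833, -9.9167, 7.6833, -7.3167, 10.4833, -7.5167
Σ(z_t−z̄)(z_{t+2}−z̄) = (50.5819) + (72.5569) + (80.5469) + (54.9969) = 258.6828
Denominator Σ(z_t−z̄)² = 420.6483
r_2 = 258.6828 / 420.6483 = 0.615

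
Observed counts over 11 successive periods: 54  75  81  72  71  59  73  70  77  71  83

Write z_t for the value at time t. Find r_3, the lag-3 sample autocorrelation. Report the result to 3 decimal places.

Mean z̄ = (54 + 75 + 81 + 72 + 71 + 59 + 73 + 70 + 77 + 71 + 83)/11 = 71.4545
Numerator Σ_{t=1}^{8}(z_t−z̄)(z_{t+3}−z̄) = -215.0744
Denominator Σ(z_t−z̄)² = 732.7273
r_3 = -215.0744 / 732.7273 = -0.294

-0.294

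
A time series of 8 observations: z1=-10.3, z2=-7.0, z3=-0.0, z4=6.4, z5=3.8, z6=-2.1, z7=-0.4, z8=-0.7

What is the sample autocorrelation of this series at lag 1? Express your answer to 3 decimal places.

Mean z̄ = (-10.3 − 7.0 − 0.0 + 6.4 + 3.8 − 2.1 − 0.4 − 0.7)/8 = -1.2875
Deviations from mean: -9.0125, -5.7125, 1.2875, 7.6875, 5.0875, -0.8125, 0.8875, 0.5875
Numerator Σ_{t=1}^{7}(z_t−z̄)(z_{t+1}−z̄) = 88.8036
Denominator Σ(z_t−z̄)² = 202.2888
r_1 = 88.8036 / 202.2888 = 0.439

0.439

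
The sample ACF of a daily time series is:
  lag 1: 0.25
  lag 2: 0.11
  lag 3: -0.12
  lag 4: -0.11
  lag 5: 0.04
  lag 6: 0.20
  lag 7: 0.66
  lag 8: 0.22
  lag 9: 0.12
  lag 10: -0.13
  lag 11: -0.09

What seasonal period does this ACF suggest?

The largest autocorrelation is r_7 = 0.66; the remaining lags stay at or below 0.25. The elevated value at lag 1 (0.25), dropping to 0.11 at lag 2, reflects decaying short-term dependence rather than seasonality.
The dominant spike at lag 7 indicates a seasonal period of 7.

7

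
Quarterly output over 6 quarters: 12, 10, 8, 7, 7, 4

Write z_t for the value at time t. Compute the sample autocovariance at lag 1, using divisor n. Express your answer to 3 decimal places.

Mean z̄ = (12 + 10 + 8 + 7 + 7 + 4)/6 = 8.0000
Σ_{t=1}^{5}(z_t−z̄)(z_{t+1}−z̄) = 13.0000
γ_1 = 13.0000 / 6 = 2.167

2.167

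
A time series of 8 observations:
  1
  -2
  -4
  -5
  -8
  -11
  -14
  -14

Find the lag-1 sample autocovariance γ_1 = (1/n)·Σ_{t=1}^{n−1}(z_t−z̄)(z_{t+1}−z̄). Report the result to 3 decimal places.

17.467

Mean z̄ = (1 − 2 − 4 − 5 − 8 − 11 − 14 − 14)/8 = -7.1250
Σ_{t=1}^{7}(z_t−z̄)(z_{t+1}−z̄) = 139.7344
γ_1 = 139.7344 / 8 = 17.467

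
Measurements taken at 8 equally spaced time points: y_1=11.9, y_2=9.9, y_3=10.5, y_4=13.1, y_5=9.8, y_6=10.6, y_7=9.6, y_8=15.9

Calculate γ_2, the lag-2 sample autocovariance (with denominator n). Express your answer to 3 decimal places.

Mean ȳ = (11.9 + 9.9 + 10.5 + 13.1 + 9.8 + 10.6 + 9.6 + 15.9)/8 = 11.4125
Deviations: 0.4875, -1.5125, -0.9125, 1.6875, -1.6125, -0.8125, -1.8125, 4.4875
Σ_{t=1}^{6}(y_t−ȳ)(y_{t+2}−ȳ) = -3.6203
γ_2 = -3.6203 / 8 = -0.453

-0.453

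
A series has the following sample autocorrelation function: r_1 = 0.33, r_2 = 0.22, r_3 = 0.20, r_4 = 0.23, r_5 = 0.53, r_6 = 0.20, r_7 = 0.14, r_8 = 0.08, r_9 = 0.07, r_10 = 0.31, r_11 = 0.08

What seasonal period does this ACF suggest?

The largest autocorrelation is r_5 = 0.53; the remaining lags stay at or below 0.33. The elevated value at lag 1 (0.33), dropping to 0.22 at lag 2, reflects decaying short-term dependence rather than seasonality.
The dominant spike at lag 5 indicates a seasonal period of 5.

5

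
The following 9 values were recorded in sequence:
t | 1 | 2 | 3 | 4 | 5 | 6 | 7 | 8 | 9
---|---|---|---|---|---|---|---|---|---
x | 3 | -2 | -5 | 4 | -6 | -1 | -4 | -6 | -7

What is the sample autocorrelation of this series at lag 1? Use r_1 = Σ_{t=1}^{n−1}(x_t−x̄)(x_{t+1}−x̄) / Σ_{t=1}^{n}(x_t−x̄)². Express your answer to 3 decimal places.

Mean x̄ = (3 − 2 − 5 + 4 − 6 − 1 − 4 − 6 − 7)/9 = -2.6667
Numerator Σ_{t=1}^{8}(x_t−x̄)(x_{t+1}−x̄) = -24.4444
Denominator Σ(x_t−x̄)² = 128.0000
r_1 = -24.4444 / 128.0000 = -0.191

-0.191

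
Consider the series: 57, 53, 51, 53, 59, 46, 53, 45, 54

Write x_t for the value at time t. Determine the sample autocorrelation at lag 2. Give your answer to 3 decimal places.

Mean x̄ = (57 + 53 + 51 + 53 + 59 + 46 + 53 + 45 + 54)/9 = 52.3333
Σ(x_t−x̄)(x_{t+2}−x̄) = (-6.2222) + (0.4444) + (-8.8889) + (-4.2222) + (4.4444) + (46.4444) + (1.1111) = 33.1111
Denominator Σ(x_t−x̄)² = 166.0000
r_2 = 33.1111 / 166.0000 = 0.199

0.199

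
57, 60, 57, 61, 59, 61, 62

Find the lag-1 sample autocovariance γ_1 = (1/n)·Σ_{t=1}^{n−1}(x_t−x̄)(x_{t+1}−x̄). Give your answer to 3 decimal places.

-0.577

Mean x̄ = (57 + 60 + 57 + 61 + 59 + 61 + 62)/7 = 59.5714
Deviations: -2.5714, 0.4286, -2.5714, 1.4286, -0.5714, 1.4286, 2.4286
Σ_{t=1}^{6}(x_t−x̄)(x_{t+1}−x̄) = -4.0408
γ_1 = -4.0408 / 7 = -0.577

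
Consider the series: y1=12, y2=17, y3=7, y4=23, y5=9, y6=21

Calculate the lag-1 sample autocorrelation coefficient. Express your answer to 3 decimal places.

Mean ȳ = (12 + 17 + 7 + 23 + 9 + 21)/6 = 14.8333
Deviations from mean: -2.8333, 2.1667, -7.8333, 8.1667, -5.8333, 6.1667
Σ(y_t−ȳ)(y_{t+1}−ȳ) = (-6.1389) + (-16.9722) + (-63.9722) + (-47.6389) + (-35.9722) = -170.6944
Denominator Σ(y_t−ȳ)² = 212.8333
r_1 = -170.6944 / 212.8333 = -0.802

-0.802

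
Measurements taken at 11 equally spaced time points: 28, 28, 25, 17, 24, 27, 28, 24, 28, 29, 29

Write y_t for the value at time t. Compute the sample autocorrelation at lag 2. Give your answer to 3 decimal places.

-0.226

Mean ȳ = (28 + 28 + 25 + 17 + 24 + 27 + 28 + 24 + 28 + 29 + 29)/11 = 26.0909
Numerator Σ_{t=1}^{9}(y_t−ȳ)(y_{t+2}−ȳ) = -28.1983
Denominator Σ(y_t−ȳ)² = 124.9091
r_2 = -28.1983 / 124.9091 = -0.226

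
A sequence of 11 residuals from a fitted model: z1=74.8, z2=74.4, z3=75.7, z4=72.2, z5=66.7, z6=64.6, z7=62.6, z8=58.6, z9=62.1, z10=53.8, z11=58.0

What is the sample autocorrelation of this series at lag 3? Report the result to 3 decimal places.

0.217

Mean z̄ = (74.8 + 74.4 + 75.7 + 72.2 + 66.7 + 64.6 + 62.6 + 58.6 + 62.1 + 53.8 + 58.0)/11 = 65.7727
Numerator Σ_{t=1}^{8}(z_t−z̄)(z_{t+3}−z̄) = 125.3805
Denominator Σ(z_t−z̄)² = 576.7818
r_3 = 125.3805 / 576.7818 = 0.217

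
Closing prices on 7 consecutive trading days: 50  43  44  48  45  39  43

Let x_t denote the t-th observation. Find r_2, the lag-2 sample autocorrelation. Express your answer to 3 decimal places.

Mean x̄ = (50 + 43 + 44 + 48 + 45 + 39 + 43)/7 = 44.5714
Deviations from mean: 5.4286, -1.5714, -0.5714, 3.4286, 0.4286, -5.5714, -1.5714
Numerator Σ_{t=1}^{5}(x_t−x̄)(x_{t+2}−x̄) = -28.5102
Denominator Σ(x_t−x̄)² = 77.7143
r_2 = -28.5102 / 77.7143 = -0.367

-0.367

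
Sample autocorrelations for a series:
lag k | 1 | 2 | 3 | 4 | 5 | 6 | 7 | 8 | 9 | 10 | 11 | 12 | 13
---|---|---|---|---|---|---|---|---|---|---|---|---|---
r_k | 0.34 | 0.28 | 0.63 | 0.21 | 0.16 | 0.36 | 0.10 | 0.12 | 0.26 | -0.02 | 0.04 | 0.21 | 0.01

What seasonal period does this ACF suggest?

The largest autocorrelation is r_3 = 0.63, with a weaker echo at lag 6 (0.36); the remaining lags stay at or below 0.34. The elevated value at lag 1 (0.34), dropping to 0.28 at lag 2, reflects decaying short-term dependence rather than seasonality.
The dominant spike at lag 3 indicates a seasonal period of 3.

3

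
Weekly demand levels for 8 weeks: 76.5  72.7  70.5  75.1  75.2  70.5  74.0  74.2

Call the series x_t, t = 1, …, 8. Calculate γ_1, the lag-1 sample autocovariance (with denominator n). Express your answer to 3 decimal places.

-1.009

Mean x̄ = (76.5 + 72.7 + 70.5 + 75.1 + 75.2 + 70.5 + 74.0 + 74.2)/8 = 73.5875
Deviations: 2.9125, -0.8875, -3.0875, 1.5125, 1.6125, -3.0875, 0.4125, 0.6125
Σ_{t=1}^{7}(x_t−x̄)(x_{t+1}−x̄) = -8.0752
γ_1 = -8.0752 / 8 = -1.009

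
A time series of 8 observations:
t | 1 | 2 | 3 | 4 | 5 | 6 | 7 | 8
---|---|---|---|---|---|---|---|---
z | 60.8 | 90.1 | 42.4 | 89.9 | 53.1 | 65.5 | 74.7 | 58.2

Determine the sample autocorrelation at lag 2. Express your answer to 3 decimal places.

Mean z̄ = (60.8 + 90.1 + 42.4 + 89.9 + 53.1 + 65.5 + 74.7 + 58.2)/8 = 66.8375
Deviations from mean: -6.0375, 23.2625, -24.4375, 23.0625, -13.7375, -1.3375, 7.8625, -8.6375
Σ(z_t−z̄)(z_{t+2}−z̄) = (147.5414) + (536.4914) + (335.7102) + (-30.8461) + (-108.0111) + (11.5527) = 892.4384
Denominator Σ(z_t−z̄)² = 2033.5988
r_2 = 892.4384 / 2033.5988 = 0.439

0.439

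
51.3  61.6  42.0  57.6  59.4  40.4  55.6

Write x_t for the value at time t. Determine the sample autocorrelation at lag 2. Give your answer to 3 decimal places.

-0.127

Mean x̄ = (51.3 + 61.6 + 42.0 + 57.6 + 59.4 + 40.4 + 55.6)/7 = 52.5571
Deviations from mean: -1.2571, 9.0429, -10.5571, 5.0429, 6.8429, -12.1571, 3.0429
Numerator Σ_{t=1}^{5}(x_t−x̄)(x_{t+2}−x̄) = -53.8522
Denominator Σ(x_t−x̄)² = 424.1171
r_2 = -53.8522 / 424.1171 = -0.127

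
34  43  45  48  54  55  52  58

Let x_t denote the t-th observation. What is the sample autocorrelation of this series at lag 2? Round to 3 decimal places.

0.259

Mean x̄ = (34 + 43 + 45 + 48 + 54 + 55 + 52 + 58)/8 = 48.6250
Numerator Σ_{t=1}^{6}(x_t−x̄)(x_{t+2}−x̄) = 110.9688
Denominator Σ(x_t−x̄)² = 427.8750
r_2 = 110.9688 / 427.8750 = 0.259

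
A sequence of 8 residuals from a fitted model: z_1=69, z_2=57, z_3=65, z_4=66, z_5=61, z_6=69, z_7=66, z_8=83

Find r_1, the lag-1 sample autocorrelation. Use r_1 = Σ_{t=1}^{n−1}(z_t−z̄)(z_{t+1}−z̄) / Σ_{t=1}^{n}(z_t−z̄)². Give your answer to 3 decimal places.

-0.054

Mean z̄ = (69 + 57 + 65 + 66 + 61 + 69 + 66 + 83)/8 = 67.0000
Deviations from mean: 2.0000, -10.0000, -2.0000, -1.0000, -6.0000, 2.0000, -1.0000, 16.0000
Numerator Σ_{t=1}^{7}(z_t−z̄)(z_{t+1}−z̄) = -22.0000
Denominator Σ(z_t−z̄)² = 406.0000
r_1 = -22.0000 / 406.0000 = -0.054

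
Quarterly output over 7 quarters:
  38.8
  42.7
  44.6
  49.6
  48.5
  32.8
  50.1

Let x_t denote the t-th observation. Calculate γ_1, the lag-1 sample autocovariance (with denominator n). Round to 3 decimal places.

Mean x̄ = (38.8 + 42.7 + 44.6 + 49.6 + 48.5 + 32.8 + 50.1)/7 = 43.8714
Deviations: -5.0714, -1.1714, 0.7286, 5.7286, 4.6286, -11.0714, 6.2286
Σ_{t=1}^{6}(x_t−x̄)(x_{t+1}−x̄) = -84.4280
γ_1 = -84.4280 / 7 = -12.061

-12.061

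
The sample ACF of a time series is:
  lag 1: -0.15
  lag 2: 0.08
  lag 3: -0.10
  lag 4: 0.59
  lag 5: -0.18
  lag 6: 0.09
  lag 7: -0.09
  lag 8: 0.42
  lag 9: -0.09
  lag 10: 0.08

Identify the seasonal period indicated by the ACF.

The largest autocorrelation is r_4 = 0.59, with a weaker echo at lag 8 (0.42); the remaining lags stay at or below 0.09.
The dominant spike at lag 4 indicates a seasonal period of 4.

4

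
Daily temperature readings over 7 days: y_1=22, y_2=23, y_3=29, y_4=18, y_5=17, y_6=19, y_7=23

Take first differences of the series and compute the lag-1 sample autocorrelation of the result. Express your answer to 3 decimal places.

-0.237

First differences Δy: 1, 6, -11, -1, 2, 4
Mean of differences = 0.1667
Numerator Σ(Δy_t−Δȳ)(Δy_{t+1}−Δȳ) = -42.3611
Denominator Σ(Δy_t−Δȳ)² = 178.8333
r_1(Δy) = -42.3611 / 178.8333 = -0.237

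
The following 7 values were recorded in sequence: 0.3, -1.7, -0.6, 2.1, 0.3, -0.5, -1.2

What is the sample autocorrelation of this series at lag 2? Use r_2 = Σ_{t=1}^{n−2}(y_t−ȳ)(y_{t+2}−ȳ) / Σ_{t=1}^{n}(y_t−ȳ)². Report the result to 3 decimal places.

-0.546

Mean ȳ = (0.3 − 1.7 − 0.6 + 2.1 + 0.3 − 0.5 − 1.2)/7 = -0.1857
Deviations from mean: 0.4857, -1.5143, -0.4143, 2.2857, 0.4857, -0.3143, -1.0143
Numerator Σ_{t=1}^{5}(y_t−ȳ)(y_{t+2}−ȳ) = -5.0747
Denominator Σ(y_t−ȳ)² = 9.2886
r_2 = -5.0747 / 9.2886 = -0.546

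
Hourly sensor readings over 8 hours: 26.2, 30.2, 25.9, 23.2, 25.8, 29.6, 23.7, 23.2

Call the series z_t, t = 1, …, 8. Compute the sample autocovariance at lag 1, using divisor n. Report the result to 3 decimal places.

Mean z̄ = (26.2 + 30.2 + 25.9 + 23.2 + 25.8 + 29.6 + 23.7 + 23.2)/8 = 25.9750
Σ_{t=1}^{7}(z_t−z̄)(z_{t+1}−z̄) = -1.2406
γ_1 = -1.2406 / 8 = -0.155

-0.155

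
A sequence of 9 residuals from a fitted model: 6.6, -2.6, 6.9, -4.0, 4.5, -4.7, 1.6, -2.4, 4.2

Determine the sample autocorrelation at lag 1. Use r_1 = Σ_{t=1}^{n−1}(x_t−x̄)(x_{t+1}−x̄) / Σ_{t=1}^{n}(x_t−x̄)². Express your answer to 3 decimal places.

-0.724

Mean x̄ = (6.6 − 2.6 + 6.9 − 4.0 + 4.5 − 4.7 + 1.6 − 2.4 + 4.2)/9 = 1.1222
Numerator Σ_{t=1}^{8}(x_t−x̄)(x_{t+1}−x̄) = -123.7638
Denominator Σ(x_t−x̄)² = 170.8956
r_1 = -123.7638 / 170.8956 = -0.724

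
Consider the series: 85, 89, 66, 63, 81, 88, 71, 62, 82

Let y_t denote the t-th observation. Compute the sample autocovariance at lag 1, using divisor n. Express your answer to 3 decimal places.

4.654

Mean ȳ = (85 + 89 + 66 + 63 + 81 + 88 + 71 + 62 + 82)/9 = 76.3333
Σ_{t=1}^{8}(y_t−ȳ)(y_{t+1}−ȳ) = 41.8889
γ_1 = 41.8889 / 9 = 4.654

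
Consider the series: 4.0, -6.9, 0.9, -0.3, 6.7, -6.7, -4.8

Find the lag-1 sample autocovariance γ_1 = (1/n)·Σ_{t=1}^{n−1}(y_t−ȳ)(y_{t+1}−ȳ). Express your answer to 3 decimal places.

-8.034

Mean ȳ = (4.0 − 6.9 + 0.9 − 0.3 + 6.7 − 6.7 − 4.8)/7 = -1.0143
Σ_{t=1}^{6}(y_t−ȳ)(y_{t+1}−ȳ) = -56.2388
γ_1 = -56.2388 / 7 = -8.034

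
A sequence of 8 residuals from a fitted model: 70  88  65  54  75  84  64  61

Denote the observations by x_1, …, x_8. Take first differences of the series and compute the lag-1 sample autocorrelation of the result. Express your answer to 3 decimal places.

-0.188

First differences Δx: 18, -23, -11, 21, 9, -20, -3
Mean of differences = -1.2857
Numerator Σ(Δx_t−Δx̄)(Δx_{t+1}−Δx̄) = -355.5102
Denominator Σ(Δx_t−Δx̄)² = 1893.4286
r_1(Δx) = -355.5102 / 1893.4286 = -0.188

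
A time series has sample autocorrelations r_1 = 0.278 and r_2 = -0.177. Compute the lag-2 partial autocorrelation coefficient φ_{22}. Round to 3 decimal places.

φ_{22} = (r_2 − r_1²) / (1 − r_1²)
r_1² = (0.278)² = 0.077284
Numerator = -0.177 − 0.0773 = -0.2543; denominator = 1 − 0.0773 = 0.9227
φ_{22} = -0.2543 / 0.9227 = -0.276

-0.276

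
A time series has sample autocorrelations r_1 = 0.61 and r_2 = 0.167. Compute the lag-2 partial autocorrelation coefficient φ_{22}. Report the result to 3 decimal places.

-0.327

φ_{22} = (r_2 − r_1²) / (1 − r_1²)
r_1² = (0.61)² = 0.3721
Numerator = 0.167 − 0.3721 = -0.2051; denominator = 1 − 0.3721 = 0.6279
φ_{22} = -0.2051 / 0.6279 = -0.327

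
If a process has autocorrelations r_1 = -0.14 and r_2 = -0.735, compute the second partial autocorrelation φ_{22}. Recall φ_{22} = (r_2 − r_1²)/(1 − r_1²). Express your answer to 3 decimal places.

-0.770

φ_{22} = (r_2 − r_1²) / (1 − r_1²)
r_1² = (-0.14)² = 0.0196
Numerator = -0.735 − 0.0196 = -0.7546; denominator = 1 − 0.0196 = 0.9804
φ_{22} = -0.7546 / 0.9804 = -0.770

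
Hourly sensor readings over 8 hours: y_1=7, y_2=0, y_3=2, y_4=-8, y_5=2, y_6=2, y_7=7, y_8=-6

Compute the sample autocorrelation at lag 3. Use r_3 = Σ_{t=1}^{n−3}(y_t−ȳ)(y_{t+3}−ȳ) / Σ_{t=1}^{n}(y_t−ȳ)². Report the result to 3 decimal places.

Mean ȳ = (7 + 0 + 2 − 8 + 2 + 2 + 7 − 6)/8 = 0.7500
Numerator Σ_{t=1}^{5}(y_t−ȳ)(y_{t+3}−ȳ) = -117.1875
Denominator Σ(y_t−ȳ)² = 205.5000
r_3 = -117.1875 / 205.5000 = -0.570

-0.570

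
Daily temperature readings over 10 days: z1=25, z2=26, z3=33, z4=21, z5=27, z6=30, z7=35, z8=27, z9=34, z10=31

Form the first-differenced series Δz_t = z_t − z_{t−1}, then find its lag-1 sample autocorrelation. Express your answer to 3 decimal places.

-0.625

First differences Δz: 1, 7, -12, 6, 3, 5, -8, 7, -3
Mean of differences = 0.6667
Numerator Σ(Δz_t−Δz̄)(Δz_{t+1}−Δz̄) = -238.7778
Denominator Σ(Δz_t−Δz̄)² = 382.0000
r_1(Δz) = -238.7778 / 382.0000 = -0.625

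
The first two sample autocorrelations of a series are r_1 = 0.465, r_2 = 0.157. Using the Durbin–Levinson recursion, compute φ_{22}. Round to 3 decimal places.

φ_{22} = (r_2 − r_1²) / (1 − r_1²)
r_1² = (0.465)² = 0.216225
Numerator = 0.157 − 0.2162 = -0.0592; denominator = 1 − 0.2162 = 0.7838
φ_{22} = -0.0592 / 0.7838 = -0.076

-0.076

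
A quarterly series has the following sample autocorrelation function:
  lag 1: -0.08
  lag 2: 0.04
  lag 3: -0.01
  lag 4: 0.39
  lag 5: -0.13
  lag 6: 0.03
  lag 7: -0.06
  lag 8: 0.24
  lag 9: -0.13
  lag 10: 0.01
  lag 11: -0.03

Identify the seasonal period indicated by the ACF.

4

The largest autocorrelation is r_4 = 0.39, with a weaker echo at lag 8 (0.24); the remaining lags stay at or below 0.04.
The dominant spike at lag 4 indicates a seasonal period of 4.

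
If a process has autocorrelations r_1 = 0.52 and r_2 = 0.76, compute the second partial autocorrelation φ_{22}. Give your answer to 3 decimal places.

φ_{22} = (r_2 − r_1²) / (1 − r_1²)
r_1² = (0.52)² = 0.2704
Numerator = 0.76 − 0.2704 = 0.4896; denominator = 1 − 0.2704 = 0.7296
φ_{22} = 0.4896 / 0.7296 = 0.671

0.671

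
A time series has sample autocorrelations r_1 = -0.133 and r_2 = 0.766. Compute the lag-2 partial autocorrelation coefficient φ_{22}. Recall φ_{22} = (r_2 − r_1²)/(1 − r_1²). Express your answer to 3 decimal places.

0.762

φ_{22} = (r_2 − r_1²) / (1 − r_1²)
r_1² = (-0.133)² = 0.017689
Numerator = 0.766 − 0.0177 = 0.7483; denominator = 1 − 0.0177 = 0.9823
φ_{22} = 0.7483 / 0.9823 = 0.762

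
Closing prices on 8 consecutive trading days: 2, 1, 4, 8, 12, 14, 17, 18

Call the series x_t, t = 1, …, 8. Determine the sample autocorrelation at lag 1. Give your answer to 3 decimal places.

0.708

Mean x̄ = (2 + 1 + 4 + 8 + 12 + 14 + 17 + 18)/8 = 9.5000
Deviations from mean: -7.5000, -8.5000, -5.5000, -1.5000, 2.5000, 4.5000, 7.5000, 8.5000
Σ(x_t−x̄)(x_{t+1}−x̄) = (63.7500) + (46.7500) + (8.2500) + (-3.7500) + (11.2500) + (33.7500) + (63.7500) = 223.7500
Denominator Σ(x_t−x̄)² = 316.0000
r_1 = 223.7500 / 316.0000 = 0.708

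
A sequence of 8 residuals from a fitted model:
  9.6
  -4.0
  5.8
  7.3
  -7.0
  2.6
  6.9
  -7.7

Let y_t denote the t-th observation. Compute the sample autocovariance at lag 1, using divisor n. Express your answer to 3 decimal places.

-18.272

Mean ȳ = (9.6 − 4.0 + 5.8 + 7.3 − 7.0 + 2.6 + 6.9 − 7.7)/8 = 1.6875
Deviations: 7.9125, -5.6875, 4.1125, 5.6125, -8.6875, 0.9125, 5.2125, -9.3875
Σ_{t=1}^{7}(y_t−ȳ)(y_{t+1}−ȳ) = -146.1727
γ_1 = -146.1727 / 8 = -18.272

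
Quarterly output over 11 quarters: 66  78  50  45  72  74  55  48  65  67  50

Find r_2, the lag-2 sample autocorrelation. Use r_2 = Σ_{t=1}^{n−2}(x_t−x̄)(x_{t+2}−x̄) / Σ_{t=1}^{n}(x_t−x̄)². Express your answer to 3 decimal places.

Mean x̄ = (66 + 78 + 50 + 45 + 72 + 74 + 55 + 48 + 65 + 67 + 50)/11 = 60.9091
Numerator Σ_{t=1}^{9}(x_t−x̄)(x_{t+2}−x̄) = -1038.6529
Denominator Σ(x_t−x̄)² = 1358.9091
r_2 = -1038.6529 / 1358.9091 = -0.764

-0.764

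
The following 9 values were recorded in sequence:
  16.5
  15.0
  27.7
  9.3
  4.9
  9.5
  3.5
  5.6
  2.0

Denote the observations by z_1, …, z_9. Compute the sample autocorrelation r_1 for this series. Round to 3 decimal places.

0.337

Mean z̄ = (16.5 + 15.0 + 27.7 + 9.3 + 4.9 + 9.5 + 3.5 + 5.6 + 2.0)/9 = 10.4444
Numerator Σ_{t=1}^{8}(z_t−z̄)(z_{t+1}−z̄) = 179.1380
Denominator Σ(z_t−z̄)² = 531.1222
r_1 = 179.1380 / 531.1222 = 0.337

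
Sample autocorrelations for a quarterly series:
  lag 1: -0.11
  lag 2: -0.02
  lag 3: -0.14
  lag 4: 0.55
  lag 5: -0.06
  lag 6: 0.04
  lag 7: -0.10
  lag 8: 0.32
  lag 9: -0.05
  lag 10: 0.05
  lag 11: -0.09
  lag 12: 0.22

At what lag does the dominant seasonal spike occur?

The largest autocorrelation is r_4 = 0.55, with weaker echoes at lags 8 (0.32) and 12 (0.22); the remaining lags stay at or below 0.05.
The dominant spike at lag 4 indicates a seasonal period of 4.

4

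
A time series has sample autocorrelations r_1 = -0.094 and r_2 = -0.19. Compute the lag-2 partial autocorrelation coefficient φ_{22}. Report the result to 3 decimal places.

φ_{22} = (r_2 − r_1²) / (1 − r_1²)
r_1² = (-0.094)² = 0.008836
Numerator = -0.19 − 0.0088 = -0.1988; denominator = 1 − 0.0088 = 0.9912
φ_{22} = -0.1988 / 0.9912 = -0.201

-0.201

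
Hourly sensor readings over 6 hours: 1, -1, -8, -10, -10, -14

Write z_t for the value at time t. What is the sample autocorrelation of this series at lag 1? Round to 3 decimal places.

0.446

Mean z̄ = (1 − 1 − 8 − 10 − 10 − 14)/6 = -7.0000
Deviations from mean: 8.0000, 6.0000, -1.0000, -3.0000, -3.0000, -7.0000
Numerator Σ_{t=1}^{5}(z_t−z̄)(z_{t+1}−z̄) = 75.0000
Denominator Σ(z_t−z̄)² = 168.0000
r_1 = 75.0000 / 168.0000 = 0.446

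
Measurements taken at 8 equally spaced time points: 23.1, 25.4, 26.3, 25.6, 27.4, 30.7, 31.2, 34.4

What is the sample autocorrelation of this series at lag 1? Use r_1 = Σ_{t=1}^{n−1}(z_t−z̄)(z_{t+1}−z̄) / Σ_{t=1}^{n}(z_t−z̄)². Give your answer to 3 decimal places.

0.511

Mean z̄ = (23.1 + 25.4 + 26.3 + 25.6 + 27.4 + 30.7 + 31.2 + 34.4)/8 = 28.0125
Deviations from mean: -4.9125, -2.6125, -1.7125, -2.4125, -0.6125, 2.6875, 3.1875, 6.3875
Numerator Σ_{t=1}^{7}(z_t−z̄)(z_{t+1}−z̄) = 50.1973
Denominator Σ(z_t−z̄)² = 98.2688
r_1 = 50.1973 / 98.2688 = 0.511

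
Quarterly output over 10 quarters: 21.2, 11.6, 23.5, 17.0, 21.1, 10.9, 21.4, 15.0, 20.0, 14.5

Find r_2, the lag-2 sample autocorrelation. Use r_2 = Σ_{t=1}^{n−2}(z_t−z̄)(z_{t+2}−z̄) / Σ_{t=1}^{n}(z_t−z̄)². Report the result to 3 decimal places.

0.547

Mean z̄ = (21.2 + 11.6 + 23.5 + 17.0 + 21.1 + 10.9 + 21.4 + 15.0 + 20.0 + 14.5)/10 = 17.6200
Numerator Σ_{t=1}^{8}(z_t−z̄)(z_{t+2}−z̄) = 97.3432
Denominator Σ(z_t−z̄)² = 177.8360
r_2 = 97.3432 / 177.8360 = 0.547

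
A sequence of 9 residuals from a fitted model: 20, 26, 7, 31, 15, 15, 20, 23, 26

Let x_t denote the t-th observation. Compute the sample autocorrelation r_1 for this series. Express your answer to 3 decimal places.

-0.553

Mean x̄ = (20 + 26 + 7 + 31 + 15 + 15 + 20 + 23 + 26)/9 = 20.3333
Numerator Σ_{t=1}^{8}(x_t−x̄)(x_{t+1}−x̄) = -232.1111
Denominator Σ(x_t−x̄)² = 420.0000
r_1 = -232.1111 / 420.0000 = -0.553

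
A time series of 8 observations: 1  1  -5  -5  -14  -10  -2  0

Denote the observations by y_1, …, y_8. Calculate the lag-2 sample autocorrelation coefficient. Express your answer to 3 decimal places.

-0.205

Mean ȳ = (1 + 1 − 5 − 5 − 14 − 10 − 2 + 0)/8 = -4.2500
Deviations from mean: 5.2500, 5.2500, -0.7500, -0.7500, -9.7500, -5.7500, 2.2500, 4.2500
Σ(y_t−ȳ)(y_{t+2}−ȳ) = (-3.9375) + (-3.9375) + (7.3125) + (4.3125) + (-21.9375) + (-24.4375) = -42.6250
Denominator Σ(y_t−ȳ)² = 207.5000
r_2 = -42.6250 / 207.5000 = -0.205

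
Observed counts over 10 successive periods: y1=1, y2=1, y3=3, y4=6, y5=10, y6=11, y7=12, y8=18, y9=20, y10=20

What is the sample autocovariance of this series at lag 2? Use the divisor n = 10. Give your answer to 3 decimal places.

Mean ȳ = (1 + 1 + 3 + 6 + 10 + 11 + 12 + 18 + 20 + 20)/10 = 10.2000
Σ_{t=1}^{8}(y_t−ȳ)(y_{t+2}−ȳ) = 202.9200
γ_2 = 202.9200 / 10 = 20.292

20.292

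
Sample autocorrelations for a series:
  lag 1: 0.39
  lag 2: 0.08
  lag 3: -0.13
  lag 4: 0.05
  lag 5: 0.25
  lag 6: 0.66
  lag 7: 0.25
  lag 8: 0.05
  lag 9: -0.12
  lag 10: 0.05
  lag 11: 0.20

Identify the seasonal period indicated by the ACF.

The largest autocorrelation is r_6 = 0.66; the remaining lags stay at or below 0.39. The elevated value at lag 1 (0.39), dropping to 0.08 at lag 2, reflects decaying short-term dependence rather than seasonality.
The dominant spike at lag 6 indicates a seasonal period of 6.

6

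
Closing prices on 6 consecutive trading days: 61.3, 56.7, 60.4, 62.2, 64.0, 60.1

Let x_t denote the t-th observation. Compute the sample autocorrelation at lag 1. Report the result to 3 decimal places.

0.043

Mean x̄ = (61.3 + 56.7 + 60.4 + 62.2 + 64.0 + 60.1)/6 = 60.7833
Deviations from mean: 0.5167, -4.0833, -0.3833, 1.4167, 3.2167, -0.6833
Σ(x_t−x̄)(x_{t+1}−x̄) = (-2.1097) + (1.5653) + (-0.5431) + (4.5569) + (-2.1981) = 1.2714
Denominator Σ(x_t−x̄)² = 29.9083
r_1 = 1.2714 / 29.9083 = 0.043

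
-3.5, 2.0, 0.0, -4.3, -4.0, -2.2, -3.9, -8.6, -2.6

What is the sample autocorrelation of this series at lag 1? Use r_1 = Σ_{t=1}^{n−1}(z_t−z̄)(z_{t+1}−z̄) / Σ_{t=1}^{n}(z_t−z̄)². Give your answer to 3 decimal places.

Mean z̄ = (-3.5 + 2.0 + 0.0 − 4.3 − 4.0 − 2.2 − 3.9 − 8.6 − 2.6)/9 = -3.0111
Numerator Σ_{t=1}^{8}(z_t−z̄)(z_{t+1}−z̄) = 11.1799
Denominator Σ(z_t−z̄)² = 69.9089
r_1 = 11.1799 / 69.9089 = 0.160

0.160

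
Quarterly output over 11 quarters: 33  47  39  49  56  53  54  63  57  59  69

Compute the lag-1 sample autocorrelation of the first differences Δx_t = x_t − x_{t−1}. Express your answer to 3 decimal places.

First differences Δx: 14, -8, 10, 7, -3, 1, 9, -6, 2, 10
Mean of differences = 3.6000
Numerator Σ(Δx_t−Δx̄)(Δx_{t+1}−Δx̄) = -239.1600
Denominator Σ(Δx_t−Δx̄)² = 510.4000
r_1(Δx) = -239.1600 / 510.4000 = -0.469

-0.469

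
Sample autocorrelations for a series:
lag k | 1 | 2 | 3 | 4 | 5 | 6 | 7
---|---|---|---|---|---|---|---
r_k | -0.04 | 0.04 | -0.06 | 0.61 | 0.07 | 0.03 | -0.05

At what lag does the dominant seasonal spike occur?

The largest autocorrelation is r_4 = 0.61; the remaining lags stay at or below 0.07.
The dominant spike at lag 4 indicates a seasonal period of 4.

4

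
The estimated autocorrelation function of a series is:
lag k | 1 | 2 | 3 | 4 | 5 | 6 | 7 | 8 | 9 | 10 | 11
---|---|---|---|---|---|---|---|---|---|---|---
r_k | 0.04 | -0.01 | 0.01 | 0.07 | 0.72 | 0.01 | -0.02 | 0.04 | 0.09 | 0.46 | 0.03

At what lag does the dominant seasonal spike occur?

5

The largest autocorrelation is r_5 = 0.72, with a weaker echo at lag 10 (0.46); the remaining lags stay at or below 0.09.
The dominant spike at lag 5 indicates a seasonal period of 5.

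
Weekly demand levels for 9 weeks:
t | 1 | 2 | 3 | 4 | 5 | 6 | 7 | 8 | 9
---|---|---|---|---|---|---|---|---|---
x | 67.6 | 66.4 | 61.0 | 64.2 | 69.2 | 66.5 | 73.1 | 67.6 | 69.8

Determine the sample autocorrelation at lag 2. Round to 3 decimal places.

0.176

Mean x̄ = (67.6 + 66.4 + 61.0 + 64.2 + 69.2 + 66.5 + 73.1 + 67.6 + 69.8)/9 = 67.2667
Σ(x_t−x̄)(x_{t+2}−x̄) = (-2.0889) + (2.6578) + (-12.1156) + (2.3511) + (11.2778) + (-0.2556) + (14.7778) = 16.6044
Denominator Σ(x_t−x̄)² = 94.4200
r_2 = 16.6044 / 94.4200 = 0.176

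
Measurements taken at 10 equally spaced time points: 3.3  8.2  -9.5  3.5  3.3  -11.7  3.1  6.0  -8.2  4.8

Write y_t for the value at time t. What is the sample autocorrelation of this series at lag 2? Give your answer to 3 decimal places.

Mean ȳ = (3.3 + 8.2 − 9.5 + 3.5 + 3.3 − 11.7 + 3.1 + 6.0 − 8.2 + 4.8)/10 = 0.2800
Numerator Σ_{t=1}^{8}(y_t−ȳ)(y_{t+2}−ȳ) = -130.2128
Denominator Σ(y_t−ȳ)² = 463.5160
r_2 = -130.2128 / 463.5160 = -0.281

-0.281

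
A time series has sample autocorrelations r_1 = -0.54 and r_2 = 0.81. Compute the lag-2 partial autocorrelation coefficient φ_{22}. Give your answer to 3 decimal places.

0.732

φ_{22} = (r_2 − r_1²) / (1 − r_1²)
r_1² = (-0.54)² = 0.2916
Numerator = 0.81 − 0.2916 = 0.5184; denominator = 1 − 0.2916 = 0.7084
φ_{22} = 0.5184 / 0.7084 = 0.732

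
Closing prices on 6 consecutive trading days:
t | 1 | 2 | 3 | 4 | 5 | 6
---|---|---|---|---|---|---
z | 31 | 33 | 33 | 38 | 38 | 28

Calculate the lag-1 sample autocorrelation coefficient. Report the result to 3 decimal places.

Mean z̄ = (31 + 33 + 33 + 38 + 38 + 28)/6 = 33.5000
Deviations from mean: -2.5000, -0.5000, -0.5000, 4.5000, 4.5000, -5.5000
Σ(z_t−z̄)(z_{t+1}−z̄) = (1.2500) + (0.2500) + (-2.2500) + (20.2500) + (-24.7500) = -5.2500
Denominator Σ(z_t−z̄)² = 77.5000
r_1 = -5.2500 / 77.5000 = -0.068

-0.068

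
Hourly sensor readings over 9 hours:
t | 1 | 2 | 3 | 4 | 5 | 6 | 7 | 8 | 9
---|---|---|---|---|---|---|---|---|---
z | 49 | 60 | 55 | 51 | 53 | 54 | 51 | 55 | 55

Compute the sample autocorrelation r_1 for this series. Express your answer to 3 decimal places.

Mean z̄ = (49 + 60 + 55 + 51 + 53 + 54 + 51 + 55 + 55)/9 = 53.6667
Numerator Σ_{t=1}^{8}(z_t−z̄)(z_{t+1}−z̄) = -25.7778
Denominator Σ(z_t−z̄)² = 82.0000
r_1 = -25.7778 / 82.0000 = -0.314

-0.314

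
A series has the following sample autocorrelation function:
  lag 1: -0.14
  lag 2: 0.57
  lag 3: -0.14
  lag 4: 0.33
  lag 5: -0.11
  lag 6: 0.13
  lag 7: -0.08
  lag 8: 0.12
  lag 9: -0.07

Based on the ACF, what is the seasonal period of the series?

The largest autocorrelation is r_2 = 0.57, with a weaker echo at lag 4 (0.33); the remaining lags stay at or below 0.13.
The dominant spike at lag 2 indicates a seasonal period of 2.

2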